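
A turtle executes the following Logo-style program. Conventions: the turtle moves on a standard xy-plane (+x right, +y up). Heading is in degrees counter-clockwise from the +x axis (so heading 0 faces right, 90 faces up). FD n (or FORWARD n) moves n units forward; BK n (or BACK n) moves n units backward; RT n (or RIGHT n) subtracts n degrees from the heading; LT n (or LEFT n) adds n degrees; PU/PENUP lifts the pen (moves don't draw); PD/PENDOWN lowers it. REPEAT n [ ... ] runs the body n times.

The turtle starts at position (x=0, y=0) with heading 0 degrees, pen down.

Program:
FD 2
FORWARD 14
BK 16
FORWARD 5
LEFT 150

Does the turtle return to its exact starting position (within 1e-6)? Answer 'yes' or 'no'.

Answer: no

Derivation:
Executing turtle program step by step:
Start: pos=(0,0), heading=0, pen down
FD 2: (0,0) -> (2,0) [heading=0, draw]
FD 14: (2,0) -> (16,0) [heading=0, draw]
BK 16: (16,0) -> (0,0) [heading=0, draw]
FD 5: (0,0) -> (5,0) [heading=0, draw]
LT 150: heading 0 -> 150
Final: pos=(5,0), heading=150, 4 segment(s) drawn

Start position: (0, 0)
Final position: (5, 0)
Distance = 5; >= 1e-6 -> NOT closed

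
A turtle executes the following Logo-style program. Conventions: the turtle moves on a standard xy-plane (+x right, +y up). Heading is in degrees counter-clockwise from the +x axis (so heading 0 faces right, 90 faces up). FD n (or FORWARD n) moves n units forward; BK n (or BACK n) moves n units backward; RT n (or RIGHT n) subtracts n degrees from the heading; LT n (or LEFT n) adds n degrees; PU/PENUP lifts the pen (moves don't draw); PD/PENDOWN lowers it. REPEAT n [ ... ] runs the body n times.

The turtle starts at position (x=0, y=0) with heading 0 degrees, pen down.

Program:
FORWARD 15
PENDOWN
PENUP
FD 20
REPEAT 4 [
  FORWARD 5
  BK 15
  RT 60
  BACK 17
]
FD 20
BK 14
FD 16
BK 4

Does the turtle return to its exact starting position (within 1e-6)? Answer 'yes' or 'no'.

Executing turtle program step by step:
Start: pos=(0,0), heading=0, pen down
FD 15: (0,0) -> (15,0) [heading=0, draw]
PD: pen down
PU: pen up
FD 20: (15,0) -> (35,0) [heading=0, move]
REPEAT 4 [
  -- iteration 1/4 --
  FD 5: (35,0) -> (40,0) [heading=0, move]
  BK 15: (40,0) -> (25,0) [heading=0, move]
  RT 60: heading 0 -> 300
  BK 17: (25,0) -> (16.5,14.722) [heading=300, move]
  -- iteration 2/4 --
  FD 5: (16.5,14.722) -> (19,10.392) [heading=300, move]
  BK 15: (19,10.392) -> (11.5,23.383) [heading=300, move]
  RT 60: heading 300 -> 240
  BK 17: (11.5,23.383) -> (20,38.105) [heading=240, move]
  -- iteration 3/4 --
  FD 5: (20,38.105) -> (17.5,33.775) [heading=240, move]
  BK 15: (17.5,33.775) -> (25,46.765) [heading=240, move]
  RT 60: heading 240 -> 180
  BK 17: (25,46.765) -> (42,46.765) [heading=180, move]
  -- iteration 4/4 --
  FD 5: (42,46.765) -> (37,46.765) [heading=180, move]
  BK 15: (37,46.765) -> (52,46.765) [heading=180, move]
  RT 60: heading 180 -> 120
  BK 17: (52,46.765) -> (60.5,32.043) [heading=120, move]
]
FD 20: (60.5,32.043) -> (50.5,49.363) [heading=120, move]
BK 14: (50.5,49.363) -> (57.5,37.239) [heading=120, move]
FD 16: (57.5,37.239) -> (49.5,51.095) [heading=120, move]
BK 4: (49.5,51.095) -> (51.5,47.631) [heading=120, move]
Final: pos=(51.5,47.631), heading=120, 1 segment(s) drawn

Start position: (0, 0)
Final position: (51.5, 47.631)
Distance = 70.15; >= 1e-6 -> NOT closed

Answer: no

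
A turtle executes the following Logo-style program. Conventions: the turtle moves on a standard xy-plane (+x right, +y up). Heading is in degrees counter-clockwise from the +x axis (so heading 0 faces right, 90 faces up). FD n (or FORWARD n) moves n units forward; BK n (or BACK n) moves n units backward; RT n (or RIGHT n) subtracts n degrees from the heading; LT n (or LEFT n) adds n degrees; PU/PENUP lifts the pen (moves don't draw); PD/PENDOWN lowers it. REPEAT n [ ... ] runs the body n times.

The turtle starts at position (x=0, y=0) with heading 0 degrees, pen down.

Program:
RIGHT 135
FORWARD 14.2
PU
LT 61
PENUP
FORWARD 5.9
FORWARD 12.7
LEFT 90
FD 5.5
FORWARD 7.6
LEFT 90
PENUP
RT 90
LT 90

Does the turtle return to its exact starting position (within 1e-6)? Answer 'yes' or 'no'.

Answer: no

Derivation:
Executing turtle program step by step:
Start: pos=(0,0), heading=0, pen down
RT 135: heading 0 -> 225
FD 14.2: (0,0) -> (-10.041,-10.041) [heading=225, draw]
PU: pen up
LT 61: heading 225 -> 286
PU: pen up
FD 5.9: (-10.041,-10.041) -> (-8.415,-15.712) [heading=286, move]
FD 12.7: (-8.415,-15.712) -> (-4.914,-27.92) [heading=286, move]
LT 90: heading 286 -> 16
FD 5.5: (-4.914,-27.92) -> (0.373,-26.404) [heading=16, move]
FD 7.6: (0.373,-26.404) -> (7.678,-24.31) [heading=16, move]
LT 90: heading 16 -> 106
PU: pen up
RT 90: heading 106 -> 16
LT 90: heading 16 -> 106
Final: pos=(7.678,-24.31), heading=106, 1 segment(s) drawn

Start position: (0, 0)
Final position: (7.678, -24.31)
Distance = 25.493; >= 1e-6 -> NOT closed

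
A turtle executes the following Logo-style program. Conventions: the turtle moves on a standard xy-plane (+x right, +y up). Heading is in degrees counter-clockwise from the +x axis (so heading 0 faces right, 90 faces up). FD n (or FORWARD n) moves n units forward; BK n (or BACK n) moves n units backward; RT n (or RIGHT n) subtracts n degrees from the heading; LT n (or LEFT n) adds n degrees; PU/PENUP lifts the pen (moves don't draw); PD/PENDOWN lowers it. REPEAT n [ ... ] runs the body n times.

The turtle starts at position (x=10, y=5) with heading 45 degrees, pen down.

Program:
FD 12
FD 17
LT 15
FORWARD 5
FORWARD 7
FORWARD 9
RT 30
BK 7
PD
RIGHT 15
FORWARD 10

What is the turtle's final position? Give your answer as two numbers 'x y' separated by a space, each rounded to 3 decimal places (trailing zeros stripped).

Answer: 44.603 42.781

Derivation:
Executing turtle program step by step:
Start: pos=(10,5), heading=45, pen down
FD 12: (10,5) -> (18.485,13.485) [heading=45, draw]
FD 17: (18.485,13.485) -> (30.506,25.506) [heading=45, draw]
LT 15: heading 45 -> 60
FD 5: (30.506,25.506) -> (33.006,29.836) [heading=60, draw]
FD 7: (33.006,29.836) -> (36.506,35.898) [heading=60, draw]
FD 9: (36.506,35.898) -> (41.006,43.693) [heading=60, draw]
RT 30: heading 60 -> 30
BK 7: (41.006,43.693) -> (34.944,40.193) [heading=30, draw]
PD: pen down
RT 15: heading 30 -> 15
FD 10: (34.944,40.193) -> (44.603,42.781) [heading=15, draw]
Final: pos=(44.603,42.781), heading=15, 7 segment(s) drawn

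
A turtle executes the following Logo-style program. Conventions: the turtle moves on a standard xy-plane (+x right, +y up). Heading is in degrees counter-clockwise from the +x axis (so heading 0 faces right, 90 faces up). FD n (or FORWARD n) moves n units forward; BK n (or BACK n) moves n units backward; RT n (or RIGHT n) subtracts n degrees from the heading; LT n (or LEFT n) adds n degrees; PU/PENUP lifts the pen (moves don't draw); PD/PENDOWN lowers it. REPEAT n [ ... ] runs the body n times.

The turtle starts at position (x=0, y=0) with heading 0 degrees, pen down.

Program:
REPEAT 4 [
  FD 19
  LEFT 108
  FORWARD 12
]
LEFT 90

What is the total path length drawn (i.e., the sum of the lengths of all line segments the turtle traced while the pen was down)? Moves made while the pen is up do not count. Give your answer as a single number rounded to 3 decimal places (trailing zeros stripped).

Executing turtle program step by step:
Start: pos=(0,0), heading=0, pen down
REPEAT 4 [
  -- iteration 1/4 --
  FD 19: (0,0) -> (19,0) [heading=0, draw]
  LT 108: heading 0 -> 108
  FD 12: (19,0) -> (15.292,11.413) [heading=108, draw]
  -- iteration 2/4 --
  FD 19: (15.292,11.413) -> (9.42,29.483) [heading=108, draw]
  LT 108: heading 108 -> 216
  FD 12: (9.42,29.483) -> (-0.288,22.429) [heading=216, draw]
  -- iteration 3/4 --
  FD 19: (-0.288,22.429) -> (-15.659,11.261) [heading=216, draw]
  LT 108: heading 216 -> 324
  FD 12: (-15.659,11.261) -> (-5.951,4.208) [heading=324, draw]
  -- iteration 4/4 --
  FD 19: (-5.951,4.208) -> (9.42,-6.96) [heading=324, draw]
  LT 108: heading 324 -> 72
  FD 12: (9.42,-6.96) -> (13.129,4.453) [heading=72, draw]
]
LT 90: heading 72 -> 162
Final: pos=(13.129,4.453), heading=162, 8 segment(s) drawn

Segment lengths:
  seg 1: (0,0) -> (19,0), length = 19
  seg 2: (19,0) -> (15.292,11.413), length = 12
  seg 3: (15.292,11.413) -> (9.42,29.483), length = 19
  seg 4: (9.42,29.483) -> (-0.288,22.429), length = 12
  seg 5: (-0.288,22.429) -> (-15.659,11.261), length = 19
  seg 6: (-15.659,11.261) -> (-5.951,4.208), length = 12
  seg 7: (-5.951,4.208) -> (9.42,-6.96), length = 19
  seg 8: (9.42,-6.96) -> (13.129,4.453), length = 12
Total = 124

Answer: 124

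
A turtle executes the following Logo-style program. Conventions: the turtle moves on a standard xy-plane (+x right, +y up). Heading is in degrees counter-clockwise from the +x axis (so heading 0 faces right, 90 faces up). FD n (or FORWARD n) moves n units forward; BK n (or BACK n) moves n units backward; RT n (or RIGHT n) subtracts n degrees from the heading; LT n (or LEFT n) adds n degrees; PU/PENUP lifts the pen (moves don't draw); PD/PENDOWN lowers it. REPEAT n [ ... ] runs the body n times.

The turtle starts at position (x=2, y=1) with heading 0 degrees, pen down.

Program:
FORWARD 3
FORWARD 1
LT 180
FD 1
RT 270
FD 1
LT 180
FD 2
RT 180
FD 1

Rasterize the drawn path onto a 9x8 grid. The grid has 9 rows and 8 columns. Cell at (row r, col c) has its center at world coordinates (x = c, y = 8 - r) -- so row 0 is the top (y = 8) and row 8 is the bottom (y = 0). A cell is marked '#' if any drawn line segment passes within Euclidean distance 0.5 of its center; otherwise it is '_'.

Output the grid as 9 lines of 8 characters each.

Answer: ________
________
________
________
________
________
_____#__
__#####_
_____#__

Derivation:
Segment 0: (2,1) -> (5,1)
Segment 1: (5,1) -> (6,1)
Segment 2: (6,1) -> (5,1)
Segment 3: (5,1) -> (5,0)
Segment 4: (5,0) -> (5,2)
Segment 5: (5,2) -> (5,1)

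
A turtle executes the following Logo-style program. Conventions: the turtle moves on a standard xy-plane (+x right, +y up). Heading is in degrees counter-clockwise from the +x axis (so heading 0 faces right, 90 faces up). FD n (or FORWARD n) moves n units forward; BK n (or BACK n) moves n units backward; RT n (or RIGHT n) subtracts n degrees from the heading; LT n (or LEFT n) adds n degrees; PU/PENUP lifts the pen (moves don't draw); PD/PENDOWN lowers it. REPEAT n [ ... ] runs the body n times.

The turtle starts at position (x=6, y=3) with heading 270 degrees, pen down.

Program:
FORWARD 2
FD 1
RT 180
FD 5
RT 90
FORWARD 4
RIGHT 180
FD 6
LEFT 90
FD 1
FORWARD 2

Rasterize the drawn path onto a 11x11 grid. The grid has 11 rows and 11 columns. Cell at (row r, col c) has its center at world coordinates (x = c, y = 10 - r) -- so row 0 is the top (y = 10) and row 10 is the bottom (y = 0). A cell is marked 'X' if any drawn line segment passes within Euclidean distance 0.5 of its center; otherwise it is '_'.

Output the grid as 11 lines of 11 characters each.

Segment 0: (6,3) -> (6,1)
Segment 1: (6,1) -> (6,0)
Segment 2: (6,0) -> (6,5)
Segment 3: (6,5) -> (10,5)
Segment 4: (10,5) -> (4,5)
Segment 5: (4,5) -> (4,4)
Segment 6: (4,4) -> (4,2)

Answer: ___________
___________
___________
___________
___________
____XXXXXXX
____X_X____
____X_X____
____X_X____
______X____
______X____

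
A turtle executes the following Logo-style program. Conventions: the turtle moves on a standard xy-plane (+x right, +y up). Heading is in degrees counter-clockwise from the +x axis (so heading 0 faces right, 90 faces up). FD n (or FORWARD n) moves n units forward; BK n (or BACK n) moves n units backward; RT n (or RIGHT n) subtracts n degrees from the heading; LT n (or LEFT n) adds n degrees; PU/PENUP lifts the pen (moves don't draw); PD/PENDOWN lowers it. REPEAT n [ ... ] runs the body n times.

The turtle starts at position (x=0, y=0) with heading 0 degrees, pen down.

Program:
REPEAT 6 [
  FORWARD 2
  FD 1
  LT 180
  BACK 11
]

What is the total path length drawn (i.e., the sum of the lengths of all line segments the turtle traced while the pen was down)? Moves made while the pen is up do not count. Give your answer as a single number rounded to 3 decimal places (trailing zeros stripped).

Answer: 84

Derivation:
Executing turtle program step by step:
Start: pos=(0,0), heading=0, pen down
REPEAT 6 [
  -- iteration 1/6 --
  FD 2: (0,0) -> (2,0) [heading=0, draw]
  FD 1: (2,0) -> (3,0) [heading=0, draw]
  LT 180: heading 0 -> 180
  BK 11: (3,0) -> (14,0) [heading=180, draw]
  -- iteration 2/6 --
  FD 2: (14,0) -> (12,0) [heading=180, draw]
  FD 1: (12,0) -> (11,0) [heading=180, draw]
  LT 180: heading 180 -> 0
  BK 11: (11,0) -> (0,0) [heading=0, draw]
  -- iteration 3/6 --
  FD 2: (0,0) -> (2,0) [heading=0, draw]
  FD 1: (2,0) -> (3,0) [heading=0, draw]
  LT 180: heading 0 -> 180
  BK 11: (3,0) -> (14,0) [heading=180, draw]
  -- iteration 4/6 --
  FD 2: (14,0) -> (12,0) [heading=180, draw]
  FD 1: (12,0) -> (11,0) [heading=180, draw]
  LT 180: heading 180 -> 0
  BK 11: (11,0) -> (0,0) [heading=0, draw]
  -- iteration 5/6 --
  FD 2: (0,0) -> (2,0) [heading=0, draw]
  FD 1: (2,0) -> (3,0) [heading=0, draw]
  LT 180: heading 0 -> 180
  BK 11: (3,0) -> (14,0) [heading=180, draw]
  -- iteration 6/6 --
  FD 2: (14,0) -> (12,0) [heading=180, draw]
  FD 1: (12,0) -> (11,0) [heading=180, draw]
  LT 180: heading 180 -> 0
  BK 11: (11,0) -> (0,0) [heading=0, draw]
]
Final: pos=(0,0), heading=0, 18 segment(s) drawn

Segment lengths:
  seg 1: (0,0) -> (2,0), length = 2
  seg 2: (2,0) -> (3,0), length = 1
  seg 3: (3,0) -> (14,0), length = 11
  seg 4: (14,0) -> (12,0), length = 2
  seg 5: (12,0) -> (11,0), length = 1
  seg 6: (11,0) -> (0,0), length = 11
  seg 7: (0,0) -> (2,0), length = 2
  seg 8: (2,0) -> (3,0), length = 1
  seg 9: (3,0) -> (14,0), length = 11
  seg 10: (14,0) -> (12,0), length = 2
  seg 11: (12,0) -> (11,0), length = 1
  seg 12: (11,0) -> (0,0), length = 11
  seg 13: (0,0) -> (2,0), length = 2
  seg 14: (2,0) -> (3,0), length = 1
  seg 15: (3,0) -> (14,0), length = 11
  seg 16: (14,0) -> (12,0), length = 2
  seg 17: (12,0) -> (11,0), length = 1
  seg 18: (11,0) -> (0,0), length = 11
Total = 84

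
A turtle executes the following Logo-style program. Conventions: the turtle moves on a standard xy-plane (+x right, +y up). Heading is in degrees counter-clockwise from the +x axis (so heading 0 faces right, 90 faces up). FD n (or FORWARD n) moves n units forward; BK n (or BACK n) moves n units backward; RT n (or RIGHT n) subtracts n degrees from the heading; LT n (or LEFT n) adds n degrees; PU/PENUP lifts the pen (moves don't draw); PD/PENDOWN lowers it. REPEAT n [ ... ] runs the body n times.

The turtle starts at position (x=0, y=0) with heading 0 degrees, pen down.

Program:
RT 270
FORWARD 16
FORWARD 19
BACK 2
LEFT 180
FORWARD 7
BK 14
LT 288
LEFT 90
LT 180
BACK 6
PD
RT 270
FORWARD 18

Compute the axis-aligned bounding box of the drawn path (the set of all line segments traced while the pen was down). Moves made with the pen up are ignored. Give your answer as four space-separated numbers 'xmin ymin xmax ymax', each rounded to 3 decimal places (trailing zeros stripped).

Executing turtle program step by step:
Start: pos=(0,0), heading=0, pen down
RT 270: heading 0 -> 90
FD 16: (0,0) -> (0,16) [heading=90, draw]
FD 19: (0,16) -> (0,35) [heading=90, draw]
BK 2: (0,35) -> (0,33) [heading=90, draw]
LT 180: heading 90 -> 270
FD 7: (0,33) -> (0,26) [heading=270, draw]
BK 14: (0,26) -> (0,40) [heading=270, draw]
LT 288: heading 270 -> 198
LT 90: heading 198 -> 288
LT 180: heading 288 -> 108
BK 6: (0,40) -> (1.854,34.294) [heading=108, draw]
PD: pen down
RT 270: heading 108 -> 198
FD 18: (1.854,34.294) -> (-15.265,28.731) [heading=198, draw]
Final: pos=(-15.265,28.731), heading=198, 7 segment(s) drawn

Segment endpoints: x in {-15.265, 0, 0, 0, 0, 0, 0, 1.854}, y in {0, 16, 26, 28.731, 33, 34.294, 35, 40}
xmin=-15.265, ymin=0, xmax=1.854, ymax=40

Answer: -15.265 0 1.854 40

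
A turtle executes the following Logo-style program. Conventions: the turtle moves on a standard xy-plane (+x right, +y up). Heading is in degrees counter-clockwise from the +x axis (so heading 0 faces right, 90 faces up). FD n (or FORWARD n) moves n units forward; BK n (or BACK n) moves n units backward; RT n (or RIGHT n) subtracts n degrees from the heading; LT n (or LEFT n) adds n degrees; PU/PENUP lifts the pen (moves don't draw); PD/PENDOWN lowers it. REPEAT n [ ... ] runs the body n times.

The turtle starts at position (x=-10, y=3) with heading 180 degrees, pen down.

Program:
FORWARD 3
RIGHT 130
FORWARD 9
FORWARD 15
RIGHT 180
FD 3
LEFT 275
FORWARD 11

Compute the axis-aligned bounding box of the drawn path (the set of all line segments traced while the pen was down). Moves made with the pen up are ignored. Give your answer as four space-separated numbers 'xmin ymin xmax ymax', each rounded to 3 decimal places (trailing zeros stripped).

Executing turtle program step by step:
Start: pos=(-10,3), heading=180, pen down
FD 3: (-10,3) -> (-13,3) [heading=180, draw]
RT 130: heading 180 -> 50
FD 9: (-13,3) -> (-7.215,9.894) [heading=50, draw]
FD 15: (-7.215,9.894) -> (2.427,21.385) [heading=50, draw]
RT 180: heading 50 -> 230
FD 3: (2.427,21.385) -> (0.499,19.087) [heading=230, draw]
LT 275: heading 230 -> 145
FD 11: (0.499,19.087) -> (-8.512,25.396) [heading=145, draw]
Final: pos=(-8.512,25.396), heading=145, 5 segment(s) drawn

Segment endpoints: x in {-13, -10, -8.512, -7.215, 0.499, 2.427}, y in {3, 3, 9.894, 19.087, 21.385, 25.396}
xmin=-13, ymin=3, xmax=2.427, ymax=25.396

Answer: -13 3 2.427 25.396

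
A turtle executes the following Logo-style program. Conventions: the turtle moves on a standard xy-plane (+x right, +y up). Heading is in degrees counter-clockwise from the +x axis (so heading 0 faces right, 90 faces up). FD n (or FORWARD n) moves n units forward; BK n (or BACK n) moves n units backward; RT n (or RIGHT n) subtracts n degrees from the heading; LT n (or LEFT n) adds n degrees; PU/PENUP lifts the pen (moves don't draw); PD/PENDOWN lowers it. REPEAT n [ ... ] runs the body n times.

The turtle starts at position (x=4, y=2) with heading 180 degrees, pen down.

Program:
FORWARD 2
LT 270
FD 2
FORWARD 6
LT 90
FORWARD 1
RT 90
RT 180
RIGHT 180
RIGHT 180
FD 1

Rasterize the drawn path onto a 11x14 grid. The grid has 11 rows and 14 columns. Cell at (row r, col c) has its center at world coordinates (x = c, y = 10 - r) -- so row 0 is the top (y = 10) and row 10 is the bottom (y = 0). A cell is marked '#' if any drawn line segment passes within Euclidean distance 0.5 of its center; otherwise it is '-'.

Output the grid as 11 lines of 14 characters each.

Answer: -##-----------
-##-----------
--#-----------
--#-----------
--#-----------
--#-----------
--#-----------
--#-----------
--###---------
--------------
--------------

Derivation:
Segment 0: (4,2) -> (2,2)
Segment 1: (2,2) -> (2,4)
Segment 2: (2,4) -> (2,10)
Segment 3: (2,10) -> (1,10)
Segment 4: (1,10) -> (1,9)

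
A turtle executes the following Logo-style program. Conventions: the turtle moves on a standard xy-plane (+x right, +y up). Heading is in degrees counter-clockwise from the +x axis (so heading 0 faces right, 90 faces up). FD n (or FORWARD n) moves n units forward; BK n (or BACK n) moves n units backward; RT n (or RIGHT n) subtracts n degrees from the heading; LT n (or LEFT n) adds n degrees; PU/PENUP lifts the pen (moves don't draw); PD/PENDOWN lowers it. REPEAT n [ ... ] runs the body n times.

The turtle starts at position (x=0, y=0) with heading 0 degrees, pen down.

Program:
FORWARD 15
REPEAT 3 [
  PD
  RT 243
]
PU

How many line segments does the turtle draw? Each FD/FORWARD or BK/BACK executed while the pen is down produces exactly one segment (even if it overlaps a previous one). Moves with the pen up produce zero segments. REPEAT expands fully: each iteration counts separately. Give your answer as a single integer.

Executing turtle program step by step:
Start: pos=(0,0), heading=0, pen down
FD 15: (0,0) -> (15,0) [heading=0, draw]
REPEAT 3 [
  -- iteration 1/3 --
  PD: pen down
  RT 243: heading 0 -> 117
  -- iteration 2/3 --
  PD: pen down
  RT 243: heading 117 -> 234
  -- iteration 3/3 --
  PD: pen down
  RT 243: heading 234 -> 351
]
PU: pen up
Final: pos=(15,0), heading=351, 1 segment(s) drawn
Segments drawn: 1

Answer: 1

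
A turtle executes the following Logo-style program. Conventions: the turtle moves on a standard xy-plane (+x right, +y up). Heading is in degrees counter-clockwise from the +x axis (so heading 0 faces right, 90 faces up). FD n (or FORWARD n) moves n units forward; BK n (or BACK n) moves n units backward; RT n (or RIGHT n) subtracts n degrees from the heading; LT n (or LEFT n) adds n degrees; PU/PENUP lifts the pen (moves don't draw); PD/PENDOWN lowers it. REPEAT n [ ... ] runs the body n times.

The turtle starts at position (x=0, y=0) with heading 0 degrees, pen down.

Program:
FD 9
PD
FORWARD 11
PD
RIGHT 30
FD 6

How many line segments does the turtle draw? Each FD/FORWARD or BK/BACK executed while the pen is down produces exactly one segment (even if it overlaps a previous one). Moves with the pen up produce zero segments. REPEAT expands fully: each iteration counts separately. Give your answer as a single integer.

Executing turtle program step by step:
Start: pos=(0,0), heading=0, pen down
FD 9: (0,0) -> (9,0) [heading=0, draw]
PD: pen down
FD 11: (9,0) -> (20,0) [heading=0, draw]
PD: pen down
RT 30: heading 0 -> 330
FD 6: (20,0) -> (25.196,-3) [heading=330, draw]
Final: pos=(25.196,-3), heading=330, 3 segment(s) drawn
Segments drawn: 3

Answer: 3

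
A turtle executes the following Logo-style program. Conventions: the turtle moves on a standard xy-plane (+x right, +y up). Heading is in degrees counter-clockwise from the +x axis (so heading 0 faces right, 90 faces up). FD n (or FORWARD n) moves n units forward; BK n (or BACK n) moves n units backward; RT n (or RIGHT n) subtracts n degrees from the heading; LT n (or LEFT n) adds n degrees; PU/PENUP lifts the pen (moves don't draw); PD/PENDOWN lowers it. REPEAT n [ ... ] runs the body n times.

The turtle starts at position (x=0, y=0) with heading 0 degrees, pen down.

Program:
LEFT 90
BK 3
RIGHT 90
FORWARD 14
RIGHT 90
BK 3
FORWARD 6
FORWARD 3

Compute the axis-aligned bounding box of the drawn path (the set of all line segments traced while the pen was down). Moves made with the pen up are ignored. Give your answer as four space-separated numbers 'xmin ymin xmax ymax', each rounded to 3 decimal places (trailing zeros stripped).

Answer: 0 -9 14 0

Derivation:
Executing turtle program step by step:
Start: pos=(0,0), heading=0, pen down
LT 90: heading 0 -> 90
BK 3: (0,0) -> (0,-3) [heading=90, draw]
RT 90: heading 90 -> 0
FD 14: (0,-3) -> (14,-3) [heading=0, draw]
RT 90: heading 0 -> 270
BK 3: (14,-3) -> (14,0) [heading=270, draw]
FD 6: (14,0) -> (14,-6) [heading=270, draw]
FD 3: (14,-6) -> (14,-9) [heading=270, draw]
Final: pos=(14,-9), heading=270, 5 segment(s) drawn

Segment endpoints: x in {0, 0, 14}, y in {-9, -6, -3, 0}
xmin=0, ymin=-9, xmax=14, ymax=0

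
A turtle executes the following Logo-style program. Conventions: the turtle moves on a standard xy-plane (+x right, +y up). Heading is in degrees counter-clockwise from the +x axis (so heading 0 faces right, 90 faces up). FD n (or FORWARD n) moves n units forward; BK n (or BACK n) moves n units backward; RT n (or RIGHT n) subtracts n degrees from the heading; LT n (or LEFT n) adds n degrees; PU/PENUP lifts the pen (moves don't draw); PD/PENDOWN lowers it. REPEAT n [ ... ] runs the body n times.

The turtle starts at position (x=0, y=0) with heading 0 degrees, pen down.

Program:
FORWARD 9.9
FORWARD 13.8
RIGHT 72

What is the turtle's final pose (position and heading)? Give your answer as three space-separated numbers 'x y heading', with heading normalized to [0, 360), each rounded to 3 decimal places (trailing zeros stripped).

Executing turtle program step by step:
Start: pos=(0,0), heading=0, pen down
FD 9.9: (0,0) -> (9.9,0) [heading=0, draw]
FD 13.8: (9.9,0) -> (23.7,0) [heading=0, draw]
RT 72: heading 0 -> 288
Final: pos=(23.7,0), heading=288, 2 segment(s) drawn

Answer: 23.7 0 288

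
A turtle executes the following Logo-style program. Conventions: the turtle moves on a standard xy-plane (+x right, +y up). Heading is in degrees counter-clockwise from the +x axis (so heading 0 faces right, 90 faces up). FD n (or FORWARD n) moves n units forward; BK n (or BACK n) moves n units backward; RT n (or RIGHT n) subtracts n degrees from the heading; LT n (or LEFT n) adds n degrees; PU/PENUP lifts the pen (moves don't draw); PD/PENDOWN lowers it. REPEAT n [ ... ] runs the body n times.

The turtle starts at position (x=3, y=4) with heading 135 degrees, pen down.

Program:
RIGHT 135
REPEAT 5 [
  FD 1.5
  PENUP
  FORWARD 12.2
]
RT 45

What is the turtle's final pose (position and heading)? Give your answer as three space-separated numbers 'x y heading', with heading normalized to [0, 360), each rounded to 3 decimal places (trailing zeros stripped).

Answer: 71.5 4 315

Derivation:
Executing turtle program step by step:
Start: pos=(3,4), heading=135, pen down
RT 135: heading 135 -> 0
REPEAT 5 [
  -- iteration 1/5 --
  FD 1.5: (3,4) -> (4.5,4) [heading=0, draw]
  PU: pen up
  FD 12.2: (4.5,4) -> (16.7,4) [heading=0, move]
  -- iteration 2/5 --
  FD 1.5: (16.7,4) -> (18.2,4) [heading=0, move]
  PU: pen up
  FD 12.2: (18.2,4) -> (30.4,4) [heading=0, move]
  -- iteration 3/5 --
  FD 1.5: (30.4,4) -> (31.9,4) [heading=0, move]
  PU: pen up
  FD 12.2: (31.9,4) -> (44.1,4) [heading=0, move]
  -- iteration 4/5 --
  FD 1.5: (44.1,4) -> (45.6,4) [heading=0, move]
  PU: pen up
  FD 12.2: (45.6,4) -> (57.8,4) [heading=0, move]
  -- iteration 5/5 --
  FD 1.5: (57.8,4) -> (59.3,4) [heading=0, move]
  PU: pen up
  FD 12.2: (59.3,4) -> (71.5,4) [heading=0, move]
]
RT 45: heading 0 -> 315
Final: pos=(71.5,4), heading=315, 1 segment(s) drawn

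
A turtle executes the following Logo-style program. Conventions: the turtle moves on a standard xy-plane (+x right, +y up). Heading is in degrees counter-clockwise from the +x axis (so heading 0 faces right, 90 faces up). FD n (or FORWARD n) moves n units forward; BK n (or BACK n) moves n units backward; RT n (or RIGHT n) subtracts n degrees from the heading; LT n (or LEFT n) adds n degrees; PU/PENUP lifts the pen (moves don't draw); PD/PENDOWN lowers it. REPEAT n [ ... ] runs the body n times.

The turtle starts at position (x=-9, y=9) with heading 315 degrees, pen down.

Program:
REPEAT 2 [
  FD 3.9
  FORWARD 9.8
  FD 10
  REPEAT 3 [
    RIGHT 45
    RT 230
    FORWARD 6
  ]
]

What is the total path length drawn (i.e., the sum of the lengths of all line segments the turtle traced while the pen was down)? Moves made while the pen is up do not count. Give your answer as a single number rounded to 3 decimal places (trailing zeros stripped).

Answer: 83.4

Derivation:
Executing turtle program step by step:
Start: pos=(-9,9), heading=315, pen down
REPEAT 2 [
  -- iteration 1/2 --
  FD 3.9: (-9,9) -> (-6.242,6.242) [heading=315, draw]
  FD 9.8: (-6.242,6.242) -> (0.687,-0.687) [heading=315, draw]
  FD 10: (0.687,-0.687) -> (7.758,-7.758) [heading=315, draw]
  REPEAT 3 [
    -- iteration 1/3 --
    RT 45: heading 315 -> 270
    RT 230: heading 270 -> 40
    FD 6: (7.758,-7.758) -> (12.355,-3.902) [heading=40, draw]
    -- iteration 2/3 --
    RT 45: heading 40 -> 355
    RT 230: heading 355 -> 125
    FD 6: (12.355,-3.902) -> (8.913,1.013) [heading=125, draw]
    -- iteration 3/3 --
    RT 45: heading 125 -> 80
    RT 230: heading 80 -> 210
    FD 6: (8.913,1.013) -> (3.717,-1.987) [heading=210, draw]
  ]
  -- iteration 2/2 --
  FD 3.9: (3.717,-1.987) -> (0.34,-3.937) [heading=210, draw]
  FD 9.8: (0.34,-3.937) -> (-8.147,-8.837) [heading=210, draw]
  FD 10: (-8.147,-8.837) -> (-16.808,-13.837) [heading=210, draw]
  REPEAT 3 [
    -- iteration 1/3 --
    RT 45: heading 210 -> 165
    RT 230: heading 165 -> 295
    FD 6: (-16.808,-13.837) -> (-14.272,-19.275) [heading=295, draw]
    -- iteration 2/3 --
    RT 45: heading 295 -> 250
    RT 230: heading 250 -> 20
    FD 6: (-14.272,-19.275) -> (-8.634,-17.223) [heading=20, draw]
    -- iteration 3/3 --
    RT 45: heading 20 -> 335
    RT 230: heading 335 -> 105
    FD 6: (-8.634,-17.223) -> (-10.187,-11.427) [heading=105, draw]
  ]
]
Final: pos=(-10.187,-11.427), heading=105, 12 segment(s) drawn

Segment lengths:
  seg 1: (-9,9) -> (-6.242,6.242), length = 3.9
  seg 2: (-6.242,6.242) -> (0.687,-0.687), length = 9.8
  seg 3: (0.687,-0.687) -> (7.758,-7.758), length = 10
  seg 4: (7.758,-7.758) -> (12.355,-3.902), length = 6
  seg 5: (12.355,-3.902) -> (8.913,1.013), length = 6
  seg 6: (8.913,1.013) -> (3.717,-1.987), length = 6
  seg 7: (3.717,-1.987) -> (0.34,-3.937), length = 3.9
  seg 8: (0.34,-3.937) -> (-8.147,-8.837), length = 9.8
  seg 9: (-8.147,-8.837) -> (-16.808,-13.837), length = 10
  seg 10: (-16.808,-13.837) -> (-14.272,-19.275), length = 6
  seg 11: (-14.272,-19.275) -> (-8.634,-17.223), length = 6
  seg 12: (-8.634,-17.223) -> (-10.187,-11.427), length = 6
Total = 83.4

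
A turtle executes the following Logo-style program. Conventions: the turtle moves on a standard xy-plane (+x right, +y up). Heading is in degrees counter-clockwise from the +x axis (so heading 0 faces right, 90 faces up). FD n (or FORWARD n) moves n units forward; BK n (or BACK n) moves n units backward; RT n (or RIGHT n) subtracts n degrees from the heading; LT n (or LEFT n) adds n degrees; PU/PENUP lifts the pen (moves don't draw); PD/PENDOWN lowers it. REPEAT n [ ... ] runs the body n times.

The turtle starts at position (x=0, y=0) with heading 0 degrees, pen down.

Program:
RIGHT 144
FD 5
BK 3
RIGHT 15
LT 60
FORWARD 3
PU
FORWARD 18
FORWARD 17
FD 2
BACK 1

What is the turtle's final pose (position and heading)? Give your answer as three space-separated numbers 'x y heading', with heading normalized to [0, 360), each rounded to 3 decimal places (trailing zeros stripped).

Answer: -7.719 -39.695 261

Derivation:
Executing turtle program step by step:
Start: pos=(0,0), heading=0, pen down
RT 144: heading 0 -> 216
FD 5: (0,0) -> (-4.045,-2.939) [heading=216, draw]
BK 3: (-4.045,-2.939) -> (-1.618,-1.176) [heading=216, draw]
RT 15: heading 216 -> 201
LT 60: heading 201 -> 261
FD 3: (-1.618,-1.176) -> (-2.087,-4.139) [heading=261, draw]
PU: pen up
FD 18: (-2.087,-4.139) -> (-4.903,-21.917) [heading=261, move]
FD 17: (-4.903,-21.917) -> (-7.563,-38.708) [heading=261, move]
FD 2: (-7.563,-38.708) -> (-7.875,-40.683) [heading=261, move]
BK 1: (-7.875,-40.683) -> (-7.719,-39.695) [heading=261, move]
Final: pos=(-7.719,-39.695), heading=261, 3 segment(s) drawn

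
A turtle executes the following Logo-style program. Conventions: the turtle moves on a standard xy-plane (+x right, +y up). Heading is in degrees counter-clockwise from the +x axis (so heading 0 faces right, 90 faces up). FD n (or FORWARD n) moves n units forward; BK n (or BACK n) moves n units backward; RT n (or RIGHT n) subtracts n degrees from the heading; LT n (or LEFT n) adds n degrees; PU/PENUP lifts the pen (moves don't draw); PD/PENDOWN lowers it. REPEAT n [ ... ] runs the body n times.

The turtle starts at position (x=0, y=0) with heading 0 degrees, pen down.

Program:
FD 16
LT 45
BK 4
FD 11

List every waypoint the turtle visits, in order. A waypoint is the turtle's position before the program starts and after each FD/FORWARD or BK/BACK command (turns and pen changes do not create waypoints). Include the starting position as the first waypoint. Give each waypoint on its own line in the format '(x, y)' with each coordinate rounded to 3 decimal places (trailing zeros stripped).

Executing turtle program step by step:
Start: pos=(0,0), heading=0, pen down
FD 16: (0,0) -> (16,0) [heading=0, draw]
LT 45: heading 0 -> 45
BK 4: (16,0) -> (13.172,-2.828) [heading=45, draw]
FD 11: (13.172,-2.828) -> (20.95,4.95) [heading=45, draw]
Final: pos=(20.95,4.95), heading=45, 3 segment(s) drawn
Waypoints (4 total):
(0, 0)
(16, 0)
(13.172, -2.828)
(20.95, 4.95)

Answer: (0, 0)
(16, 0)
(13.172, -2.828)
(20.95, 4.95)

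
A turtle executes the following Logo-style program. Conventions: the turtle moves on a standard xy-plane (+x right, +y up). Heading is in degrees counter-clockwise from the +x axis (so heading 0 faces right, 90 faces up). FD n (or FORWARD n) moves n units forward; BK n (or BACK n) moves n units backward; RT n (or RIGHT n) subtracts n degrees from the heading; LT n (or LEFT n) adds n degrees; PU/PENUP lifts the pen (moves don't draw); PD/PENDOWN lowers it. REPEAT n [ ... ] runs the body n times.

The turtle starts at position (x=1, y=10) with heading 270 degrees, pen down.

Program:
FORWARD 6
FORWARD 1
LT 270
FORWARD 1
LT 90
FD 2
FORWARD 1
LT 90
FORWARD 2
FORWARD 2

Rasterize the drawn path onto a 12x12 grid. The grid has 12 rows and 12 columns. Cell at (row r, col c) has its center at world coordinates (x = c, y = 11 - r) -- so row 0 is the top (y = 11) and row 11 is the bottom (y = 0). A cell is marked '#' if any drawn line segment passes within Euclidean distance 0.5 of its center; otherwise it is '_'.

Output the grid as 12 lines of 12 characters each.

Segment 0: (1,10) -> (1,4)
Segment 1: (1,4) -> (1,3)
Segment 2: (1,3) -> (-0,3)
Segment 3: (-0,3) -> (-0,1)
Segment 4: (-0,1) -> (-0,0)
Segment 5: (-0,0) -> (2,-0)
Segment 6: (2,-0) -> (4,-0)

Answer: ____________
_#__________
_#__________
_#__________
_#__________
_#__________
_#__________
_#__________
##__________
#___________
#___________
#####_______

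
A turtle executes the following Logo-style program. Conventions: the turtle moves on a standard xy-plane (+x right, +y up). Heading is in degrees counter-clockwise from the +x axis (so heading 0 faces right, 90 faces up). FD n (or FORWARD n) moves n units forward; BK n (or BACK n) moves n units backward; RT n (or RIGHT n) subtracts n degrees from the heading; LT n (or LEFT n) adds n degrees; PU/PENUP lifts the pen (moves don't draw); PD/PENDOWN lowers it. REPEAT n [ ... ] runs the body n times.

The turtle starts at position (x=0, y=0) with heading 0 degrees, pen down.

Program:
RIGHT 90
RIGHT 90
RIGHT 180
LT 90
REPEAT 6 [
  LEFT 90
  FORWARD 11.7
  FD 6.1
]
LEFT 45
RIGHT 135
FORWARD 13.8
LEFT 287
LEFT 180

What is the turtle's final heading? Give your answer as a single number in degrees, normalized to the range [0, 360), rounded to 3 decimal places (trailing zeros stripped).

Answer: 287

Derivation:
Executing turtle program step by step:
Start: pos=(0,0), heading=0, pen down
RT 90: heading 0 -> 270
RT 90: heading 270 -> 180
RT 180: heading 180 -> 0
LT 90: heading 0 -> 90
REPEAT 6 [
  -- iteration 1/6 --
  LT 90: heading 90 -> 180
  FD 11.7: (0,0) -> (-11.7,0) [heading=180, draw]
  FD 6.1: (-11.7,0) -> (-17.8,0) [heading=180, draw]
  -- iteration 2/6 --
  LT 90: heading 180 -> 270
  FD 11.7: (-17.8,0) -> (-17.8,-11.7) [heading=270, draw]
  FD 6.1: (-17.8,-11.7) -> (-17.8,-17.8) [heading=270, draw]
  -- iteration 3/6 --
  LT 90: heading 270 -> 0
  FD 11.7: (-17.8,-17.8) -> (-6.1,-17.8) [heading=0, draw]
  FD 6.1: (-6.1,-17.8) -> (0,-17.8) [heading=0, draw]
  -- iteration 4/6 --
  LT 90: heading 0 -> 90
  FD 11.7: (0,-17.8) -> (0,-6.1) [heading=90, draw]
  FD 6.1: (0,-6.1) -> (0,0) [heading=90, draw]
  -- iteration 5/6 --
  LT 90: heading 90 -> 180
  FD 11.7: (0,0) -> (-11.7,0) [heading=180, draw]
  FD 6.1: (-11.7,0) -> (-17.8,0) [heading=180, draw]
  -- iteration 6/6 --
  LT 90: heading 180 -> 270
  FD 11.7: (-17.8,0) -> (-17.8,-11.7) [heading=270, draw]
  FD 6.1: (-17.8,-11.7) -> (-17.8,-17.8) [heading=270, draw]
]
LT 45: heading 270 -> 315
RT 135: heading 315 -> 180
FD 13.8: (-17.8,-17.8) -> (-31.6,-17.8) [heading=180, draw]
LT 287: heading 180 -> 107
LT 180: heading 107 -> 287
Final: pos=(-31.6,-17.8), heading=287, 13 segment(s) drawn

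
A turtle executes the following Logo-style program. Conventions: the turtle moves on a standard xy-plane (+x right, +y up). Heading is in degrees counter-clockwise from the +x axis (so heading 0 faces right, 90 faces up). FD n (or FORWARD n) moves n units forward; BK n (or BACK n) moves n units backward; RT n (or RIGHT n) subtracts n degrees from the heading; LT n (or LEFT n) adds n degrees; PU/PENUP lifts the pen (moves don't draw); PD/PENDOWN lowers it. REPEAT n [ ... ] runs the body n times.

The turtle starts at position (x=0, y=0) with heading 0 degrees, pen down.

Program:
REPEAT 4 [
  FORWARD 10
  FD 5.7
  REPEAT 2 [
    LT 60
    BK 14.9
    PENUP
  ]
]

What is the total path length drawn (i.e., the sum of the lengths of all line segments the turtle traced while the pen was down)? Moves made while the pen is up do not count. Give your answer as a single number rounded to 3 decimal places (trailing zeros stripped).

Answer: 30.6

Derivation:
Executing turtle program step by step:
Start: pos=(0,0), heading=0, pen down
REPEAT 4 [
  -- iteration 1/4 --
  FD 10: (0,0) -> (10,0) [heading=0, draw]
  FD 5.7: (10,0) -> (15.7,0) [heading=0, draw]
  REPEAT 2 [
    -- iteration 1/2 --
    LT 60: heading 0 -> 60
    BK 14.9: (15.7,0) -> (8.25,-12.904) [heading=60, draw]
    PU: pen up
    -- iteration 2/2 --
    LT 60: heading 60 -> 120
    BK 14.9: (8.25,-12.904) -> (15.7,-25.808) [heading=120, move]
    PU: pen up
  ]
  -- iteration 2/4 --
  FD 10: (15.7,-25.808) -> (10.7,-17.147) [heading=120, move]
  FD 5.7: (10.7,-17.147) -> (7.85,-12.211) [heading=120, move]
  REPEAT 2 [
    -- iteration 1/2 --
    LT 60: heading 120 -> 180
    BK 14.9: (7.85,-12.211) -> (22.75,-12.211) [heading=180, move]
    PU: pen up
    -- iteration 2/2 --
    LT 60: heading 180 -> 240
    BK 14.9: (22.75,-12.211) -> (30.2,0.693) [heading=240, move]
    PU: pen up
  ]
  -- iteration 3/4 --
  FD 10: (30.2,0.693) -> (25.2,-7.967) [heading=240, move]
  FD 5.7: (25.2,-7.967) -> (22.35,-12.904) [heading=240, move]
  REPEAT 2 [
    -- iteration 1/2 --
    LT 60: heading 240 -> 300
    BK 14.9: (22.35,-12.904) -> (14.9,0) [heading=300, move]
    PU: pen up
    -- iteration 2/2 --
    LT 60: heading 300 -> 0
    BK 14.9: (14.9,0) -> (0,0) [heading=0, move]
    PU: pen up
  ]
  -- iteration 4/4 --
  FD 10: (0,0) -> (10,0) [heading=0, move]
  FD 5.7: (10,0) -> (15.7,0) [heading=0, move]
  REPEAT 2 [
    -- iteration 1/2 --
    LT 60: heading 0 -> 60
    BK 14.9: (15.7,0) -> (8.25,-12.904) [heading=60, move]
    PU: pen up
    -- iteration 2/2 --
    LT 60: heading 60 -> 120
    BK 14.9: (8.25,-12.904) -> (15.7,-25.808) [heading=120, move]
    PU: pen up
  ]
]
Final: pos=(15.7,-25.808), heading=120, 3 segment(s) drawn

Segment lengths:
  seg 1: (0,0) -> (10,0), length = 10
  seg 2: (10,0) -> (15.7,0), length = 5.7
  seg 3: (15.7,0) -> (8.25,-12.904), length = 14.9
Total = 30.6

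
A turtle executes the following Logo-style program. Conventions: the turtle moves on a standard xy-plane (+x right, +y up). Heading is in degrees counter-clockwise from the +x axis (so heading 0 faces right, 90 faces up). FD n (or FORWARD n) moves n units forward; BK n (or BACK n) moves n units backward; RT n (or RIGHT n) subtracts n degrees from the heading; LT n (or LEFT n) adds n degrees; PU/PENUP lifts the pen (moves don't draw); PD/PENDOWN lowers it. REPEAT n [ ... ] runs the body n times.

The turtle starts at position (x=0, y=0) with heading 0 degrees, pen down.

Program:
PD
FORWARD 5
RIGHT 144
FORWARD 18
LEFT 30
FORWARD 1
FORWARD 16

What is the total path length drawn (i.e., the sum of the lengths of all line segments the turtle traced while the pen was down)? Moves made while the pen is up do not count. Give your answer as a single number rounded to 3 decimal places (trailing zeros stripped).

Answer: 40

Derivation:
Executing turtle program step by step:
Start: pos=(0,0), heading=0, pen down
PD: pen down
FD 5: (0,0) -> (5,0) [heading=0, draw]
RT 144: heading 0 -> 216
FD 18: (5,0) -> (-9.562,-10.58) [heading=216, draw]
LT 30: heading 216 -> 246
FD 1: (-9.562,-10.58) -> (-9.969,-11.494) [heading=246, draw]
FD 16: (-9.969,-11.494) -> (-16.477,-26.11) [heading=246, draw]
Final: pos=(-16.477,-26.11), heading=246, 4 segment(s) drawn

Segment lengths:
  seg 1: (0,0) -> (5,0), length = 5
  seg 2: (5,0) -> (-9.562,-10.58), length = 18
  seg 3: (-9.562,-10.58) -> (-9.969,-11.494), length = 1
  seg 4: (-9.969,-11.494) -> (-16.477,-26.11), length = 16
Total = 40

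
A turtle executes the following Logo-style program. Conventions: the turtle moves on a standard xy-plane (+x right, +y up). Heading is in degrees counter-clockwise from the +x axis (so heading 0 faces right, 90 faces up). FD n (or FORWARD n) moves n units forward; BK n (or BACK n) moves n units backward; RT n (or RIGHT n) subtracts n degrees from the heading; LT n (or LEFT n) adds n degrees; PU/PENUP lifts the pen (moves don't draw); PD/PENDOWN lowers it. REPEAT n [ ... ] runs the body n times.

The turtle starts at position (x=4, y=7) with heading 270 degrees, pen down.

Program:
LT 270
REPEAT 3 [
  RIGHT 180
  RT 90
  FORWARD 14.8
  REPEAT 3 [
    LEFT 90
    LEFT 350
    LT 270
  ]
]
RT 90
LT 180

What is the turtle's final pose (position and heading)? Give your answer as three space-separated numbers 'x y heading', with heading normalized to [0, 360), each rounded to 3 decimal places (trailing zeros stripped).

Executing turtle program step by step:
Start: pos=(4,7), heading=270, pen down
LT 270: heading 270 -> 180
REPEAT 3 [
  -- iteration 1/3 --
  RT 180: heading 180 -> 0
  RT 90: heading 0 -> 270
  FD 14.8: (4,7) -> (4,-7.8) [heading=270, draw]
  REPEAT 3 [
    -- iteration 1/3 --
    LT 90: heading 270 -> 0
    LT 350: heading 0 -> 350
    LT 270: heading 350 -> 260
    -- iteration 2/3 --
    LT 90: heading 260 -> 350
    LT 350: heading 350 -> 340
    LT 270: heading 340 -> 250
    -- iteration 3/3 --
    LT 90: heading 250 -> 340
    LT 350: heading 340 -> 330
    LT 270: heading 330 -> 240
  ]
  -- iteration 2/3 --
  RT 180: heading 240 -> 60
  RT 90: heading 60 -> 330
  FD 14.8: (4,-7.8) -> (16.817,-15.2) [heading=330, draw]
  REPEAT 3 [
    -- iteration 1/3 --
    LT 90: heading 330 -> 60
    LT 350: heading 60 -> 50
    LT 270: heading 50 -> 320
    -- iteration 2/3 --
    LT 90: heading 320 -> 50
    LT 350: heading 50 -> 40
    LT 270: heading 40 -> 310
    -- iteration 3/3 --
    LT 90: heading 310 -> 40
    LT 350: heading 40 -> 30
    LT 270: heading 30 -> 300
  ]
  -- iteration 3/3 --
  RT 180: heading 300 -> 120
  RT 90: heading 120 -> 30
  FD 14.8: (16.817,-15.2) -> (29.634,-7.8) [heading=30, draw]
  REPEAT 3 [
    -- iteration 1/3 --
    LT 90: heading 30 -> 120
    LT 350: heading 120 -> 110
    LT 270: heading 110 -> 20
    -- iteration 2/3 --
    LT 90: heading 20 -> 110
    LT 350: heading 110 -> 100
    LT 270: heading 100 -> 10
    -- iteration 3/3 --
    LT 90: heading 10 -> 100
    LT 350: heading 100 -> 90
    LT 270: heading 90 -> 0
  ]
]
RT 90: heading 0 -> 270
LT 180: heading 270 -> 90
Final: pos=(29.634,-7.8), heading=90, 3 segment(s) drawn

Answer: 29.634 -7.8 90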